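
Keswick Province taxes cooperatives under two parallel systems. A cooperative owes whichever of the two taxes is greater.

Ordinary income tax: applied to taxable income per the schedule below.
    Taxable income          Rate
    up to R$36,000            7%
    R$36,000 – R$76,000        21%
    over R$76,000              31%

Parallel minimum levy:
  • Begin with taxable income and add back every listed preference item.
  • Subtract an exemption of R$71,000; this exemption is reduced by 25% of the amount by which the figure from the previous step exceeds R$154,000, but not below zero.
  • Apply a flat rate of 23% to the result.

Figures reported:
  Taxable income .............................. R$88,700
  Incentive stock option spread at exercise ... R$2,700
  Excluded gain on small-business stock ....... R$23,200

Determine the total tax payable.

R$14,857

Ordinary income tax:
  R$36,000 × 7% = R$2,520
  R$40,000 × 21% = R$8,400
  R$12,700 × 31% = R$3,937
  → R$14,857

Parallel minimum levy:
  Adjusted income: R$88,700 + R$2,700 + R$23,200 = R$114,600
  Exemption: R$114,600 ≤ R$154,000, so full R$71,000 applies
  Base: R$114,600 − R$71,000 = R$43,600
  R$43,600 × 23% = R$10,028

R$14,857 > R$10,028, so the ordinary income tax governs.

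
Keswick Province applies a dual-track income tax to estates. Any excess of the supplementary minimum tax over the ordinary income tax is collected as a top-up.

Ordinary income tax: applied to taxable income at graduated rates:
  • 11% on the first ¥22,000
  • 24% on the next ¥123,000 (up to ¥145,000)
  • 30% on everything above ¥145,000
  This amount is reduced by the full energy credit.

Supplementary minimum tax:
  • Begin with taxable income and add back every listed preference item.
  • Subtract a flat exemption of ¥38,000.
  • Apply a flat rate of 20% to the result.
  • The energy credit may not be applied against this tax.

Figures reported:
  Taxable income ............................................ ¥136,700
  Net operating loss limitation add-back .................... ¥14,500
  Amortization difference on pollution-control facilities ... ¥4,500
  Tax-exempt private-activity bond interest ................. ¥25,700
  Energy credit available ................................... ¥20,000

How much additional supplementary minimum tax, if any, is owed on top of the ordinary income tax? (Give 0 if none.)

Supplementary minimum tax:
  Adjusted income: ¥136,700 + ¥14,500 + ¥4,500 + ¥25,700 = ¥181,400
  Less exemption ¥38,000 → base ¥143,400
  ¥143,400 × 20% = ¥28,680

Ordinary income tax:
  ¥22,000 × 11% = ¥2,420
  ¥114,700 × 24% = ¥27,528
  → ¥29,948
  Less energy credit ¥20,000 → ¥9,948

Excess of supplementary minimum tax over ordinary income tax: ¥28,680 − ¥9,948 = ¥18,732.

¥18,732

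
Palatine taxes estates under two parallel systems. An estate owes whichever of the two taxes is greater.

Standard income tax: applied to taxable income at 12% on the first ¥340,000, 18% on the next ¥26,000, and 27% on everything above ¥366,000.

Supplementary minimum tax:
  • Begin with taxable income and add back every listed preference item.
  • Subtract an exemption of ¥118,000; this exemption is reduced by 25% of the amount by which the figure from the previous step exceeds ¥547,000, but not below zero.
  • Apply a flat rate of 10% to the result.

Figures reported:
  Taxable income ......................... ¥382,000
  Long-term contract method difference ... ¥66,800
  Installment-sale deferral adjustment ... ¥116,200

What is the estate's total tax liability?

Supplementary minimum tax:
  Adjusted income: ¥382,000 + ¥66,800 + ¥116,200 = ¥565,000
  Exemption: ¥118,000 − 25% × (¥565,000 − ¥547,000) = ¥118,000 − ¥4,500 = ¥113,500
  Base: ¥565,000 − ¥113,500 = ¥451,500
  ¥451,500 × 10% = ¥45,150

Standard income tax:
  ¥340,000 × 12% = ¥40,800
  ¥26,000 × 18% = ¥4,680
  ¥16,000 × 27% = ¥4,320
  → ¥49,800

¥49,800 > ¥45,150, so the standard income tax governs.

¥49,800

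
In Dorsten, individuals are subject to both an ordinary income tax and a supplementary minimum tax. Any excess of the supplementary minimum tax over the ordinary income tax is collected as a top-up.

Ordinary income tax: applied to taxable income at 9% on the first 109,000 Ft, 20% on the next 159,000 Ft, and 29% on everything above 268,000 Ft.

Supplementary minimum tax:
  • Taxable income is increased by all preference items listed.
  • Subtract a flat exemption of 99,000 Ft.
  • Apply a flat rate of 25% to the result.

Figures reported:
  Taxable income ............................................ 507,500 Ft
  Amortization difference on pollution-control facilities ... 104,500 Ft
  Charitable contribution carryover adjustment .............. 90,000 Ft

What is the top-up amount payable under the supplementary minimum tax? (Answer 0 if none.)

Supplementary minimum tax:
  Adjusted income: 507,500 Ft + 104,500 Ft + 90,000 Ft = 702,000 Ft
  Less exemption 99,000 Ft → base 603,000 Ft
  603,000 Ft × 25% = 150,750 Ft

Ordinary income tax:
  109,000 Ft × 9% = 9,810 Ft
  159,000 Ft × 20% = 31,800 Ft
  239,500 Ft × 29% = 69,455 Ft
  → 111,065 Ft

Excess of supplementary minimum tax over ordinary income tax: 150,750 Ft − 111,065 Ft = 39,685 Ft.

39,685 Ft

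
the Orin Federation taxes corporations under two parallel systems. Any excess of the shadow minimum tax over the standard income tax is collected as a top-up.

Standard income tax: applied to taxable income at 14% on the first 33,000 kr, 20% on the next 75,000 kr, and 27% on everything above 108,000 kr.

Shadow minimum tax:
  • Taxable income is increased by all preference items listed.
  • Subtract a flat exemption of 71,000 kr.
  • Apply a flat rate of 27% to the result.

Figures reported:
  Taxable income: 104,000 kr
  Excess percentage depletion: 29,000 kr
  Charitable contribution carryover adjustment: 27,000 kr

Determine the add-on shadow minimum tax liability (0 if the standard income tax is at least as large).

5,210 kr

Standard income tax:
  33,000 kr × 14% = 4,620 kr
  71,000 kr × 20% = 14,200 kr
  → 18,820 kr

Shadow minimum tax:
  Adjusted income: 104,000 kr + 29,000 kr + 27,000 kr = 160,000 kr
  Less exemption 71,000 kr → base 89,000 kr
  89,000 kr × 27% = 24,030 kr

Excess of shadow minimum tax over standard income tax: 24,030 kr − 18,820 kr = 5,210 kr.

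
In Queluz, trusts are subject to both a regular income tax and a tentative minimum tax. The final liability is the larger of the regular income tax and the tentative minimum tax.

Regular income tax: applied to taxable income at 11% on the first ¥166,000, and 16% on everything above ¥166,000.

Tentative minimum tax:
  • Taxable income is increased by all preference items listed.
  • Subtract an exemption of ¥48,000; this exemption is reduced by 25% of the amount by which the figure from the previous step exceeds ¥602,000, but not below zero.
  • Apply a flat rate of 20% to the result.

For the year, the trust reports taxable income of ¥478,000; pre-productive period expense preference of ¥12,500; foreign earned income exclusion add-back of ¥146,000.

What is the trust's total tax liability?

Tentative minimum tax:
  Adjusted income: ¥478,000 + ¥12,500 + ¥146,000 = ¥636,500
  Exemption: ¥48,000 − 25% × (¥636,500 − ¥602,000) = ¥48,000 − ¥8,625 = ¥39,375
  Base: ¥636,500 − ¥39,375 = ¥597,125
  ¥597,125 × 20% = ¥119,425

Regular income tax:
  ¥166,000 × 11% = ¥18,260
  ¥312,000 × 16% = ¥49,920
  → ¥68,180

¥119,425 > ¥68,180, so the tentative minimum tax is the binding amount.

¥119,425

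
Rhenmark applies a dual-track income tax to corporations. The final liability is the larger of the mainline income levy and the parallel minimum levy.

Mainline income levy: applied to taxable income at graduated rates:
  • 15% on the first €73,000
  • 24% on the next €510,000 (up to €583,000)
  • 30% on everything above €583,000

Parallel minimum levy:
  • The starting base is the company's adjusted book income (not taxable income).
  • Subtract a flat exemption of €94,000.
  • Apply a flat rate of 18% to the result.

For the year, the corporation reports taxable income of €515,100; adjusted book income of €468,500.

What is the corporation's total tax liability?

€117,054

Parallel minimum levy:
  Base (adjusted book income): €468,500
  Less exemption €94,000 → base €374,500
  €374,500 × 18% = €67,410

Mainline income levy:
  €73,000 × 15% = €10,950
  €442,100 × 24% = €106,104
  → €117,054

€117,054 > €67,410, so the mainline income levy governs.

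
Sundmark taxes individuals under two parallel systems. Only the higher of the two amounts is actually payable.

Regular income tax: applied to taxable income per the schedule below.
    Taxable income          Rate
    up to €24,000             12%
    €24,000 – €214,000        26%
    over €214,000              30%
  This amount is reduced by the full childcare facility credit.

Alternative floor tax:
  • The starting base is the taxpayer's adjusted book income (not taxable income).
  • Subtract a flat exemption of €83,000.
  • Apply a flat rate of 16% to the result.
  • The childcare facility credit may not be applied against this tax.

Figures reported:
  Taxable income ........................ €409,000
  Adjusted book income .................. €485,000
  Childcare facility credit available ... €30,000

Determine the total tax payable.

Regular income tax:
  €24,000 × 12% = €2,880
  €190,000 × 26% = €49,400
  €195,000 × 30% = €58,500
  → €110,780
  Less childcare facility credit €30,000 → €80,780

Alternative floor tax:
  Base (adjusted book income): €485,000
  Less exemption €83,000 → base €402,000
  €402,000 × 16% = €64,320

€80,780 > €64,320, so the regular income tax governs.

€80,780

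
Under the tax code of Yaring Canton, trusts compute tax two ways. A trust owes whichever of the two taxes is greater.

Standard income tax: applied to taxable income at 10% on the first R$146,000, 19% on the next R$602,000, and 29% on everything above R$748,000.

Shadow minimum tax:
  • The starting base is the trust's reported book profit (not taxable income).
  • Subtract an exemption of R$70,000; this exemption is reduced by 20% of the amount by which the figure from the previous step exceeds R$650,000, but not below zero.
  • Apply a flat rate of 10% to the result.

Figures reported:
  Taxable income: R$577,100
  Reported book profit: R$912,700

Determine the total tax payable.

Shadow minimum tax:
  Base (reported book profit): R$912,700
  Exemption: R$70,000 − 20% × (R$912,700 − R$650,000) = R$70,000 − R$52,540 = R$17,460
  Base: R$912,700 − R$17,460 = R$895,240
  R$895,240 × 10% = R$89,524

Standard income tax:
  R$146,000 × 10% = R$14,600
  R$431,100 × 19% = R$81,909
  → R$96,509

R$96,509 > R$89,524, so the standard income tax governs.

R$96,509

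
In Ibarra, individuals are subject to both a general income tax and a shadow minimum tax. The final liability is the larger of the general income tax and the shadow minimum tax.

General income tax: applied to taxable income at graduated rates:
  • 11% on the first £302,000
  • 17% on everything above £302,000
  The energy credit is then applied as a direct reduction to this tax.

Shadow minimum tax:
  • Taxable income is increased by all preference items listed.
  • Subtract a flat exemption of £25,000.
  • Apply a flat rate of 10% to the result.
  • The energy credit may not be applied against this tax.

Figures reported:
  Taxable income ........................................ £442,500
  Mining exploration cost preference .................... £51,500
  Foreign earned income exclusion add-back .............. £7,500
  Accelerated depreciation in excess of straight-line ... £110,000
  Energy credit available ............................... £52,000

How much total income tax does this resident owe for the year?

£58,650

General income tax:
  £302,000 × 11% = £33,220
  £140,500 × 17% = £23,885
  → £57,105
  Less energy credit £52,000 → £5,105

Shadow minimum tax:
  Adjusted income: £442,500 + £51,500 + £7,500 + £110,000 = £611,500
  Less exemption £25,000 → base £586,500
  £586,500 × 10% = £58,650

£58,650 > £5,105, so the shadow minimum tax is the binding amount.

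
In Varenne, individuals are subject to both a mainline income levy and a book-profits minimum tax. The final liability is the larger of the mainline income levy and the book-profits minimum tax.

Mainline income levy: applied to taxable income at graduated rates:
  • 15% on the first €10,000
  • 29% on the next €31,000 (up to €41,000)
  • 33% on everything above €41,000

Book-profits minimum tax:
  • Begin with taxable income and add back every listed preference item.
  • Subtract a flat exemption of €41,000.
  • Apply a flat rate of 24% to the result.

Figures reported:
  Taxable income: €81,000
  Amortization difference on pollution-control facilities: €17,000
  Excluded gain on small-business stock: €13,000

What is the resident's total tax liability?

Mainline income levy:
  €10,000 × 15% = €1,500
  €31,000 × 29% = €8,990
  €40,000 × 33% = €13,200
  → €23,690

Book-profits minimum tax:
  Adjusted income: €81,000 + €17,000 + €13,000 = €111,000
  Less exemption €41,000 → base €70,000
  €70,000 × 24% = €16,800

€23,690 > €16,800, so the mainline income levy governs.

€23,690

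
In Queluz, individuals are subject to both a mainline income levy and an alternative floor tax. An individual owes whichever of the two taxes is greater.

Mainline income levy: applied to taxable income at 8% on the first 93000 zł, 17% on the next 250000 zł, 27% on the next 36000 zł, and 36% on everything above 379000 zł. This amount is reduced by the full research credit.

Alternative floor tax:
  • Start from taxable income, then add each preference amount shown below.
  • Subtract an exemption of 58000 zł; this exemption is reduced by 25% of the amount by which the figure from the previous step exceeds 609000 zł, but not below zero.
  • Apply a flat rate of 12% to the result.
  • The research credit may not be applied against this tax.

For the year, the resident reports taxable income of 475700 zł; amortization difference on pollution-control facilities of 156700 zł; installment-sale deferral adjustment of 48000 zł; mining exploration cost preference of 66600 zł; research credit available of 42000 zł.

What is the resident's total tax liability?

86820 zł

Alternative floor tax:
  Adjusted income: 475700 zł + 156700 zł + 48000 zł + 66600 zł = 747000 zł
  Exemption: 58000 zł − 25% × (747000 zł − 609000 zł) = 58000 zł − 34500 zł = 23500 zł
  Base: 747000 zł − 23500 zł = 723500 zł
  723500 zł × 12% = 86820 zł

Mainline income levy:
  93000 zł × 8% = 7440 zł
  250000 zł × 17% = 42500 zł
  36000 zł × 27% = 9720 zł
  96700 zł × 36% = 34812 zł
  → 94472 zł
  Less research credit 42000 zł → 52472 zł

86820 zł > 52472 zł, so the alternative floor tax is the binding amount.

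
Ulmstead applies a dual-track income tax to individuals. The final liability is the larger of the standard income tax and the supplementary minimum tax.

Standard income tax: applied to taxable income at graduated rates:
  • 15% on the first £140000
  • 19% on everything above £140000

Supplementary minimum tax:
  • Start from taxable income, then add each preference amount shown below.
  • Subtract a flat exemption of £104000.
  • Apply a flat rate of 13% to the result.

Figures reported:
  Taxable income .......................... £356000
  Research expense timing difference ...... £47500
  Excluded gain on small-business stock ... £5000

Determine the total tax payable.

£62040

Standard income tax:
  £140000 × 15% = £21000
  £216000 × 19% = £41040
  → £62040

Supplementary minimum tax:
  Adjusted income: £356000 + £47500 + £5000 = £408500
  Less exemption £104000 → base £304500
  £304500 × 13% = £39585

£62040 > £39585, so the standard income tax governs.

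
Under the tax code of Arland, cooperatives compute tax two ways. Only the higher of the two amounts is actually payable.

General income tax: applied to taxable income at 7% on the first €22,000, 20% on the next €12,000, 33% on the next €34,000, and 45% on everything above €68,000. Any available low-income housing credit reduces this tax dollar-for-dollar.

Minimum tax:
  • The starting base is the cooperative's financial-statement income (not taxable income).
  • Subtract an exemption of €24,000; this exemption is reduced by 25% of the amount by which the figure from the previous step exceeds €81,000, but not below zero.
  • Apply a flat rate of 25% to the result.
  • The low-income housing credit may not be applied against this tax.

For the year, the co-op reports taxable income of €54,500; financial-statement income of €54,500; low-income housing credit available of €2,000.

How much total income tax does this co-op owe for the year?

€8,705

Minimum tax:
  Base (financial-statement income): €54,500
  Exemption: €54,500 ≤ €81,000, so full €24,000 applies
  Base: €54,500 − €24,000 = €30,500
  €30,500 × 25% = €7,625

General income tax:
  €22,000 × 7% = €1,540
  €12,000 × 20% = €2,400
  €20,500 × 33% = €6,765
  → €10,705
  Less low-income housing credit €2,000 → €8,705

€8,705 > €7,625, so the general income tax governs.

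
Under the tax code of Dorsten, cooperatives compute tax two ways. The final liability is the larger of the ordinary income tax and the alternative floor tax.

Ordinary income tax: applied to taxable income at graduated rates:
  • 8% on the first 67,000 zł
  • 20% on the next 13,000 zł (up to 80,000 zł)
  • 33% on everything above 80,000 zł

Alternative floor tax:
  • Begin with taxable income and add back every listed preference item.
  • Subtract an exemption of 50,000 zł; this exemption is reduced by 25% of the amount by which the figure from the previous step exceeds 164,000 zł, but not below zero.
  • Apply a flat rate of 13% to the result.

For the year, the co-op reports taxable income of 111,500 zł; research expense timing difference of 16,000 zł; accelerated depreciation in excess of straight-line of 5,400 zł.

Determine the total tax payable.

18,355 zł

Alternative floor tax:
  Adjusted income: 111,500 zł + 16,000 zł + 5,400 zł = 132,900 zł
  Exemption: 132,900 zł ≤ 164,000 zł, so full 50,000 zł applies
  Base: 132,900 zł − 50,000 zł = 82,900 zł
  82,900 zł × 13% = 10,777 zł

Ordinary income tax:
  67,000 zł × 8% = 5,360 zł
  13,000 zł × 20% = 2,600 zł
  31,500 zł × 33% = 10,395 zł
  → 18,355 zł

18,355 zł > 10,777 zł, so the ordinary income tax governs.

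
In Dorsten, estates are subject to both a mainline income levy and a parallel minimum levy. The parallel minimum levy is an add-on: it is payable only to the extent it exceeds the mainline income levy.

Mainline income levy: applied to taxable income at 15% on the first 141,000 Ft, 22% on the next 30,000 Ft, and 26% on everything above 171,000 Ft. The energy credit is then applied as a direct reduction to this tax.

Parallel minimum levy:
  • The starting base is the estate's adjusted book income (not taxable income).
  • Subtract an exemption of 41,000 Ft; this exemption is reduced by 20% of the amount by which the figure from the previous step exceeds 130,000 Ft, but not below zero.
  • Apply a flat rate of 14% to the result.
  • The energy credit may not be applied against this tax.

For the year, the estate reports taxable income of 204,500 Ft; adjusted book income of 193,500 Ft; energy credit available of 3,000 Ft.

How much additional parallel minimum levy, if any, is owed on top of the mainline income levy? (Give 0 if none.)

Parallel minimum levy:
  Base (adjusted book income): 193,500 Ft
  Exemption: 41,000 Ft − 20% × (193,500 Ft − 130,000 Ft) = 41,000 Ft − 12,700 Ft = 28,300 Ft
  Base: 193,500 Ft − 28,300 Ft = 165,200 Ft
  165,200 Ft × 14% = 23,128 Ft

Mainline income levy:
  141,000 Ft × 15% = 21,150 Ft
  30,000 Ft × 22% = 6,600 Ft
  33,500 Ft × 26% = 8,710 Ft
  → 36,460 Ft
  Less energy credit 3,000 Ft → 33,460 Ft

23,128 Ft ≤ 33,460 Ft, so no add-on is due.

0 Ft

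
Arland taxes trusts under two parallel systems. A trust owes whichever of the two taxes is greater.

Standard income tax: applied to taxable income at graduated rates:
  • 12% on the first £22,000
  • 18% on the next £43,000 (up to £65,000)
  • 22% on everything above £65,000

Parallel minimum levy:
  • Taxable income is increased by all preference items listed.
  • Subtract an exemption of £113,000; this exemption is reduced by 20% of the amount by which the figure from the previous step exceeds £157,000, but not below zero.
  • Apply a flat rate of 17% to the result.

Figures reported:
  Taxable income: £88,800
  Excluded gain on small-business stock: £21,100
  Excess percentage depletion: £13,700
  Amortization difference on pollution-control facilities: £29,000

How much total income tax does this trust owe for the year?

£15,616

Standard income tax:
  £22,000 × 12% = £2,640
  £43,000 × 18% = £7,740
  £23,800 × 22% = £5,236
  → £15,616

Parallel minimum levy:
  Adjusted income: £88,800 + £21,100 + £13,700 + £29,000 = £152,600
  Exemption: £152,600 ≤ £157,000, so full £113,000 applies
  Base: £152,600 − £113,000 = £39,600
  £39,600 × 17% = £6,732

£15,616 > £6,732, so the standard income tax governs.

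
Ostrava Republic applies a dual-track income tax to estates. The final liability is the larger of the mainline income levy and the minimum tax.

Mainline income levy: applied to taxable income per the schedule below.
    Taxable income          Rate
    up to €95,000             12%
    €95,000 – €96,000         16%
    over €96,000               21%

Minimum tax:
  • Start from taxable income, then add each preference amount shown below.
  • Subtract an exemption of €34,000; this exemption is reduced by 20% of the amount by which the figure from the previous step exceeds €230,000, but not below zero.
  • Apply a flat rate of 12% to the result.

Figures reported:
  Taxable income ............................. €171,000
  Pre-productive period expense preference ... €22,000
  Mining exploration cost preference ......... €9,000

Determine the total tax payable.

Minimum tax:
  Adjusted income: €171,000 + €22,000 + €9,000 = €202,000
  Exemption: €202,000 ≤ €230,000, so full €34,000 applies
  Base: €202,000 − €34,000 = €168,000
  €168,000 × 12% = €20,160

Mainline income levy:
  €95,000 × 12% = €11,400
  €1,000 × 16% = €160
  €75,000 × 21% = €15,750
  → €27,310

€27,310 > €20,160, so the mainline income levy governs.

€27,310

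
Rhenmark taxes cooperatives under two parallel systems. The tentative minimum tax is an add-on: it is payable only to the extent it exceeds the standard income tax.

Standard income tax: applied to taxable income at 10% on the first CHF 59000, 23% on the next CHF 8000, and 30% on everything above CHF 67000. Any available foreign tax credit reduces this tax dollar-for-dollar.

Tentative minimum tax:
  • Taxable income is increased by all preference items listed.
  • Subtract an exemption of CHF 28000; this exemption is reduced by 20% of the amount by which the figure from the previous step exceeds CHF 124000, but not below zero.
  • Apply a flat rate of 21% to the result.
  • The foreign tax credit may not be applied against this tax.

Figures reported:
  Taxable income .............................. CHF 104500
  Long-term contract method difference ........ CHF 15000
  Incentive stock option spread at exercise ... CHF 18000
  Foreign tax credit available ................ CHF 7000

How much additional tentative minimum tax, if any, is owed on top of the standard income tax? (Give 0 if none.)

CHF 11572

Tentative minimum tax:
  Adjusted income: CHF 104500 + CHF 15000 + CHF 18000 = CHF 137500
  Exemption: CHF 28000 − 20% × (CHF 137500 − CHF 124000) = CHF 28000 − CHF 2700 = CHF 25300
  Base: CHF 137500 − CHF 25300 = CHF 112200
  CHF 112200 × 21% = CHF 23562

Standard income tax:
  CHF 59000 × 10% = CHF 5900
  CHF 8000 × 23% = CHF 1840
  CHF 37500 × 30% = CHF 11250
  → CHF 18990
  Less foreign tax credit CHF 7000 → CHF 11990

Excess of tentative minimum tax over standard income tax: CHF 23562 − CHF 11990 = CHF 11572.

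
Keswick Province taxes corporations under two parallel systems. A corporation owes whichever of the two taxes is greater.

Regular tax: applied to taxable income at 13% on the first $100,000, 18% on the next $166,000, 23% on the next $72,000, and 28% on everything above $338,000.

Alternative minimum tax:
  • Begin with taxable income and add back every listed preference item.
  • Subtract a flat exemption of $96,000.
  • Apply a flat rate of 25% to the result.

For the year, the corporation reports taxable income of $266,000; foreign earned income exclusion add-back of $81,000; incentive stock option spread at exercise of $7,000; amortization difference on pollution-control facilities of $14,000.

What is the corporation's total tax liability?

$68,000

Regular tax:
  $100,000 × 13% = $13,000
  $166,000 × 18% = $29,880
  → $42,880

Alternative minimum tax:
  Adjusted income: $266,000 + $81,000 + $7,000 + $14,000 = $368,000
  Less exemption $96,000 → base $272,000
  $272,000 × 25% = $68,000

$68,000 > $42,880, so the alternative minimum tax is the binding amount.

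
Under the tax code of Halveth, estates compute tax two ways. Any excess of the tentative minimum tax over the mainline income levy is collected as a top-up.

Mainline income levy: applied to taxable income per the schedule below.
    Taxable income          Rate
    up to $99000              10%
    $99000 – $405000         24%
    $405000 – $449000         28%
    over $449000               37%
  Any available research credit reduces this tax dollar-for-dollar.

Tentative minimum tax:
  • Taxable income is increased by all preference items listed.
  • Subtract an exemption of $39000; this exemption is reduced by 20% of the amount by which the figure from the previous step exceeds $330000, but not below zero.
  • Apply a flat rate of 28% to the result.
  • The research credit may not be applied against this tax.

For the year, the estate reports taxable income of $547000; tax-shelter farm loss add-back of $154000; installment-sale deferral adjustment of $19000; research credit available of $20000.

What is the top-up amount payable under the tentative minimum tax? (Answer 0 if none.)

$89680

Tentative minimum tax:
  Adjusted income: $547000 + $154000 + $19000 = $720000
  Exemption: 20% × ($720000 − $330000) = $78000 ≥ $39000, so the exemption is fully phased out
  Base: $720000 − $0 = $720000
  $720000 × 28% = $201600

Mainline income levy:
  $99000 × 10% = $9900
  $306000 × 24% = $73440
  $44000 × 28% = $12320
  $98000 × 37% = $36260
  → $131920
  Less research credit $20000 → $111920

Excess of tentative minimum tax over mainline income levy: $201600 − $111920 = $89680.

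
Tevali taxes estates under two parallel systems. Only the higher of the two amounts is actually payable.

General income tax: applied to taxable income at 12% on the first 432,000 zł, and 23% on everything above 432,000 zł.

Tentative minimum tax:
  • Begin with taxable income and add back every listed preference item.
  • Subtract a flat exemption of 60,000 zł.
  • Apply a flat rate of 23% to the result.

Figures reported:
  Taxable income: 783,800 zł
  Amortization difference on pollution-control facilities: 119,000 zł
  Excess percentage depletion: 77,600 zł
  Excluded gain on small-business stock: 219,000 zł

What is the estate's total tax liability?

262,062 zł

Tentative minimum tax:
  Adjusted income: 783,800 zł + 119,000 zł + 77,600 zł + 219,000 zł = 1,199,400 zł
  Less exemption 60,000 zł → base 1,139,400 zł
  1,139,400 zł × 23% = 262,062 zł

General income tax:
  432,000 zł × 12% = 51,840 zł
  351,800 zł × 23% = 80,914 zł
  → 132,754 zł

262,062 zł > 132,754 zł, so the tentative minimum tax is the binding amount.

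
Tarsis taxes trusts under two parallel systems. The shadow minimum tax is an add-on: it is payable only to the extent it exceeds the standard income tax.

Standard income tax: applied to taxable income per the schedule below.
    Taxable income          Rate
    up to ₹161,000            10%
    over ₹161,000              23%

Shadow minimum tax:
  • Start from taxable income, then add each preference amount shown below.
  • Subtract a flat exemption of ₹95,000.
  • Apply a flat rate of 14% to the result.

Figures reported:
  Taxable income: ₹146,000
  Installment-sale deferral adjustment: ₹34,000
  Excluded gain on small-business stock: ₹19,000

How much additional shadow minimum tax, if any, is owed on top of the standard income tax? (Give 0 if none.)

Shadow minimum tax:
  Adjusted income: ₹146,000 + ₹34,000 + ₹19,000 = ₹199,000
  Less exemption ₹95,000 → base ₹104,000
  ₹104,000 × 14% = ₹14,560

Standard income tax:
  ₹146,000 × 10% = ₹14,600

₹14,560 ≤ ₹14,600, so no add-on is due.

₹0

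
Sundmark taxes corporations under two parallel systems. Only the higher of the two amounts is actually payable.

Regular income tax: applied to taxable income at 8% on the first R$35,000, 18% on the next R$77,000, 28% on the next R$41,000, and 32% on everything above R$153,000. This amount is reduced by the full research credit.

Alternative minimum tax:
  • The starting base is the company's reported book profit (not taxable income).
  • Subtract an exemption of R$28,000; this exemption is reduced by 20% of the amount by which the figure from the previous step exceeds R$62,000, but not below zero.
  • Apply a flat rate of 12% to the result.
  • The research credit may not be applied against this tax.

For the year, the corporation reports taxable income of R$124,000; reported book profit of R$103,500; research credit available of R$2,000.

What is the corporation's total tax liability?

R$18,020

Alternative minimum tax:
  Base (reported book profit): R$103,500
  Exemption: R$28,000 − 20% × (R$103,500 − R$62,000) = R$28,000 − R$8,300 = R$19,700
  Base: R$103,500 − R$19,700 = R$83,800
  R$83,800 × 12% = R$10,056

Regular income tax:
  R$35,000 × 8% = R$2,800
  R$77,000 × 18% = R$13,860
  R$12,000 × 28% = R$3,360
  → R$20,020
  Less research credit R$2,000 → R$18,020

R$18,020 > R$10,056, so the regular income tax governs.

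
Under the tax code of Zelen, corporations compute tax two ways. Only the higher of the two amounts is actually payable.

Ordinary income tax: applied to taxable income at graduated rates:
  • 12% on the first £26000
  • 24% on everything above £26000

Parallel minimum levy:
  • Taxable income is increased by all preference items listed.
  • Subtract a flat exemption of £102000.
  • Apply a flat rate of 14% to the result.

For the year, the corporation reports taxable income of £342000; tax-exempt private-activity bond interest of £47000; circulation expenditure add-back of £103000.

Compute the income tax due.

Ordinary income tax:
  £26000 × 12% = £3120
  £316000 × 24% = £75840
  → £78960

Parallel minimum levy:
  Adjusted income: £342000 + £47000 + £103000 = £492000
  Less exemption £102000 → base £390000
  £390000 × 14% = £54600

£78960 > £54600, so the ordinary income tax governs.

£78960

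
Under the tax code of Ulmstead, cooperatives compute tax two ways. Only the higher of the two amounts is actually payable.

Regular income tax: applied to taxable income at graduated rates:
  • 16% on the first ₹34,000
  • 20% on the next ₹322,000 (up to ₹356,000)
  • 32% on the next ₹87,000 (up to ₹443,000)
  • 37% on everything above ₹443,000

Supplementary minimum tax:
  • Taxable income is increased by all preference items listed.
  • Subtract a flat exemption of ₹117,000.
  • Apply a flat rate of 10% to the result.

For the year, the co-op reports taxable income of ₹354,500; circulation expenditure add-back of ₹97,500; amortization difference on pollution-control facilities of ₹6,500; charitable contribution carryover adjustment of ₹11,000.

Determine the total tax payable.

₹69,540

Regular income tax:
  ₹34,000 × 16% = ₹5,440
  ₹320,500 × 20% = ₹64,100
  → ₹69,540

Supplementary minimum tax:
  Adjusted income: ₹354,500 + ₹97,500 + ₹6,500 + ₹11,000 = ₹469,500
  Less exemption ₹117,000 → base ₹352,500
  ₹352,500 × 10% = ₹35,250

₹69,540 > ₹35,250, so the regular income tax governs.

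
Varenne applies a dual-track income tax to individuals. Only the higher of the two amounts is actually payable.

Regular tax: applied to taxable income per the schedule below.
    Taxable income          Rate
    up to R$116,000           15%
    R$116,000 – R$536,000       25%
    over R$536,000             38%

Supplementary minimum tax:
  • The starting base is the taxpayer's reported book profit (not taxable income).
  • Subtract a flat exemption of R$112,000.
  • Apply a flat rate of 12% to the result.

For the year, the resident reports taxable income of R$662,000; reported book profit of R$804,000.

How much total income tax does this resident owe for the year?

Supplementary minimum tax:
  Base (reported book profit): R$804,000
  Less exemption R$112,000 → base R$692,000
  R$692,000 × 12% = R$83,040

Regular tax:
  R$116,000 × 15% = R$17,400
  R$420,000 × 25% = R$105,000
  R$126,000 × 38% = R$47,880
  → R$170,280

R$170,280 > R$83,040, so the regular tax governs.

R$170,280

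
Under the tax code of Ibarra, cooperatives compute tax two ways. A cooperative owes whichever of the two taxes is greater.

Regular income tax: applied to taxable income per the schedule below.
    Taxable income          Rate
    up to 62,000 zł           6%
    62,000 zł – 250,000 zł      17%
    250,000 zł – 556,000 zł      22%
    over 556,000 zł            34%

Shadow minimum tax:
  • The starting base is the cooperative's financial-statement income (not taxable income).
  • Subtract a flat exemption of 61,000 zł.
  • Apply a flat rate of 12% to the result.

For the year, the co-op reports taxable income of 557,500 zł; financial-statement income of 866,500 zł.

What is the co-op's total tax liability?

Shadow minimum tax:
  Base (financial-statement income): 866,500 zł
  Less exemption 61,000 zł → base 805,500 zł
  805,500 zł × 12% = 96,660 zł

Regular income tax:
  62,000 zł × 6% = 3,720 zł
  188,000 zł × 17% = 31,960 zł
  306,000 zł × 22% = 67,320 zł
  1,500 zł × 34% = 510 zł
  → 103,510 zł

103,510 zł > 96,660 zł, so the regular income tax governs.

103,510 zł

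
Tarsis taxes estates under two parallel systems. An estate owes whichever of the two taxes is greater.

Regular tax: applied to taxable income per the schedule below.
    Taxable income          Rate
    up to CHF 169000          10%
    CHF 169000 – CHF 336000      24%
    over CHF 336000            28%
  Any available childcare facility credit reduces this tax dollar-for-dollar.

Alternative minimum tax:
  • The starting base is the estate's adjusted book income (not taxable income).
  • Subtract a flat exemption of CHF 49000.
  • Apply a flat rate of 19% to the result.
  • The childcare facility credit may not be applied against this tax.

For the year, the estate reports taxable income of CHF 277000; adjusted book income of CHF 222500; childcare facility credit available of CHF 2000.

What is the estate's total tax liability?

CHF 40820

Alternative minimum tax:
  Base (adjusted book income): CHF 222500
  Less exemption CHF 49000 → base CHF 173500
  CHF 173500 × 19% = CHF 32965

Regular tax:
  CHF 169000 × 10% = CHF 16900
  CHF 108000 × 24% = CHF 25920
  → CHF 42820
  Less childcare facility credit CHF 2000 → CHF 40820

CHF 40820 > CHF 32965, so the regular tax governs.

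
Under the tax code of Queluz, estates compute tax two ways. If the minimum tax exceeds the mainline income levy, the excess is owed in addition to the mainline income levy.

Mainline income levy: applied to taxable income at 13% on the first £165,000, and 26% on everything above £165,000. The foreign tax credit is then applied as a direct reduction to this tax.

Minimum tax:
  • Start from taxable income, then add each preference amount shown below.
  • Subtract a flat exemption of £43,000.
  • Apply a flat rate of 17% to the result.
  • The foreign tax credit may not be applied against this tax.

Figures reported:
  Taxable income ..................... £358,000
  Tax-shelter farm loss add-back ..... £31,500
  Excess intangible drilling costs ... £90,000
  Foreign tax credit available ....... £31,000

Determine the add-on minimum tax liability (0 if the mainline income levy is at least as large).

£33,575

Minimum tax:
  Adjusted income: £358,000 + £31,500 + £90,000 = £479,500
  Less exemption £43,000 → base £436,500
  £436,500 × 17% = £74,205

Mainline income levy:
  £165,000 × 13% = £21,450
  £193,000 × 26% = £50,180
  → £71,630
  Less foreign tax credit £31,000 → £40,630

Excess of minimum tax over mainline income levy: £74,205 − £40,630 = £33,575.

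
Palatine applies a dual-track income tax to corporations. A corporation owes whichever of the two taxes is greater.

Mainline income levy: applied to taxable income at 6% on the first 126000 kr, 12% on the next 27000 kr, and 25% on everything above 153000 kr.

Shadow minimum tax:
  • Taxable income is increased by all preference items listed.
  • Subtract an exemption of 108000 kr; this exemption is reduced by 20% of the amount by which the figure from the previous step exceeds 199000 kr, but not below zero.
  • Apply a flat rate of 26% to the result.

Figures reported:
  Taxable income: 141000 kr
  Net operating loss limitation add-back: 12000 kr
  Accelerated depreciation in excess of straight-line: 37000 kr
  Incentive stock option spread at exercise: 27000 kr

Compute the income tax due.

29276 kr

Shadow minimum tax:
  Adjusted income: 141000 kr + 12000 kr + 37000 kr + 27000 kr = 217000 kr
  Exemption: 108000 kr − 20% × (217000 kr − 199000 kr) = 108000 kr − 3600 kr = 104400 kr
  Base: 217000 kr − 104400 kr = 112600 kr
  112600 kr × 26% = 29276 kr

Mainline income levy:
  126000 kr × 6% = 7560 kr
  15000 kr × 12% = 1800 kr
  → 9360 kr

29276 kr > 9360 kr, so the shadow minimum tax is the binding amount.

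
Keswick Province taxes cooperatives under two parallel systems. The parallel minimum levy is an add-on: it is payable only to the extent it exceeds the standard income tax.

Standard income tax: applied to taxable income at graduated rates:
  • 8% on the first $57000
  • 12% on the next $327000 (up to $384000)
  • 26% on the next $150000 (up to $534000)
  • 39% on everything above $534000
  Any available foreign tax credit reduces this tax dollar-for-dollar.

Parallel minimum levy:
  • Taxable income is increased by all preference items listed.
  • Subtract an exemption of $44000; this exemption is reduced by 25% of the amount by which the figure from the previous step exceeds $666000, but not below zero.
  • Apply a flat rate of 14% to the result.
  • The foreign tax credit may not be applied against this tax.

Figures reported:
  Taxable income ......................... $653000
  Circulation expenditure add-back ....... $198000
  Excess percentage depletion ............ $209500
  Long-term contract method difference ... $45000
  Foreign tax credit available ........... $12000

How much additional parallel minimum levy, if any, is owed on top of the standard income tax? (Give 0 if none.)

Parallel minimum levy:
  Adjusted income: $653000 + $198000 + $209500 + $45000 = $1105500
  Exemption: 25% × ($1105500 − $666000) = $109875 ≥ $44000, so the exemption is fully phased out
  Base: $1105500 − $0 = $1105500
  $1105500 × 14% = $154770

Standard income tax:
  $57000 × 8% = $4560
  $327000 × 12% = $39240
  $150000 × 26% = $39000
  $119000 × 39% = $46410
  → $129210
  Less foreign tax credit $12000 → $117210

Excess of parallel minimum levy over standard income tax: $154770 − $117210 = $37560.

$37560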